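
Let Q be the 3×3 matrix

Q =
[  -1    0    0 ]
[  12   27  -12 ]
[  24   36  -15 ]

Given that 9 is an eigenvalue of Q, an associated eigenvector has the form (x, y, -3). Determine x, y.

We need (Q - 9I)v = 0.
Q - 9I = [[-10, 0, 0], [12, 18, -12], [24, 36, -24]].
Row 1: (-10)·x + (0)·y + (0)·-3 = 0
Row 2: (12)·x + (18)·y + (-12)·-3 = 0
Row 3: (24)·x + (36)·y + (-24)·-3 = 0
Solving gives x = 0, y = -2.
Check: Q·(0, -2, -3) = (0, -18, -27) = 9·(0, -2, -3).

0, -2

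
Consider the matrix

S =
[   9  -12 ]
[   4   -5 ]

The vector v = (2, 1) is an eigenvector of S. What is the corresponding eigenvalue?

3

Compute Sv: S·(2, 1) = (6, 3).
Since Sv = λv, compare component 1: 6 = λ·2, so λ = 3.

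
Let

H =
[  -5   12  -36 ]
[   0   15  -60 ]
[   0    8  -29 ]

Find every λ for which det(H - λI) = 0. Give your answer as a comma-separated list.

Set up det(μI - H) = 0.
Expanding along the first row, p(μ) = μ^3 + 19μ^2 + 115μ + 225.
Since p(-5) = 0, μ = -5 is a root.
Dividing by (μ + 5) leaves μ^2 + 14μ + 45.
The quadratic factors as (μ + 9)·(μ + 5).
Eigenvalues: -9, -5, -5.

-9, -5, -5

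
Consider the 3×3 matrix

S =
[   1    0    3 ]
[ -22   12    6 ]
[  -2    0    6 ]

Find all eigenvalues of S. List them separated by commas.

3, 4, 12

The characteristic polynomial is p(lambda) = det(lambda·I - S).
Expanding the 3×3 determinant: p(lambda) = lambda^3 - 19·lambda^2 + 96·lambda - 144.
Since p(3) = 0, lambda = 3 is a root.
Factor out (lambda - 3): p(lambda) = (lambda - 3)·(lambda^2 - 16·lambda + 48).
The quadratic factors as (lambda - 4)·(lambda - 12).
Eigenvalues: 3, 4, 12.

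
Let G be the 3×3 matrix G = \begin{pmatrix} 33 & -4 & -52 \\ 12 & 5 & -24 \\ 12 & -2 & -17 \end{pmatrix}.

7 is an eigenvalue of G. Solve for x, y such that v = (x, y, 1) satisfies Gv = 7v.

2, 0

We need (G - 7I)v = 0.
G - 7I = [[26, -4, -52], [12, -2, -24], [12, -2, -24]].
Row 1: (26)·x + (-4)·y + (-52)·1 = 0
Row 2: (12)·x + (-2)·y + (-24)·1 = 0
Row 3: (12)·x + (-2)·y + (-24)·1 = 0
Solving gives x = 2, y = 0.
Check: G·(2, 0, 1) = (14, 0, 7) = 7·(2, 0, 1).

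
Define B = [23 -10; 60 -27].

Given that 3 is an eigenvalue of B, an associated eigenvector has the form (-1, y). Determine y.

We need (B - 3I)v = 0.
B - 3I = [[20, -10], [60, -30]].
Row 1: (20)·-1 + (-10)·y = 0
Row 2: (60)·-1 + (-30)·y = 0
Solving gives y = -2.
Check: B·(-1, -2) = (-3, -6) = 3·(-1, -2).

-2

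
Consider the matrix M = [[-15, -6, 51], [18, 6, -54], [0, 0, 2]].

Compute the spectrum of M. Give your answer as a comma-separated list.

-6, -3, 2

Compute the characteristic polynomial p(λ) = det(λI - M).
Cofactor expansion gives p(λ) = λ^3 + 7λ^2 - 36.
Try λ = 2: p(2) = 0, so 2 is a root.
Dividing by (λ - 2) leaves λ^2 + 9λ + 18.
The quadratic factors as (λ + 6)·(λ + 3).
Eigenvalues: -6, -3, 2.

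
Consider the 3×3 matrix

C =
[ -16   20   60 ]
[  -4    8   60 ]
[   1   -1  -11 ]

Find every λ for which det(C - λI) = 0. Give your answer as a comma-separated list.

Compute the characteristic polynomial p(μ) = det(μI - C).
Expanding the 3×3 determinant: p(μ) = μ^3 + 19μ^2 + 40μ - 528.
Rational-root test: μ = -11 gives p(-11) = 0.
Factor out (μ + 11): p(μ) = (μ + 11)·(μ^2 + 8μ - 48).
The quadratic factors as (μ + 12)·(μ - 4).
Eigenvalues: -12, -11, 4.

-12, -11, 4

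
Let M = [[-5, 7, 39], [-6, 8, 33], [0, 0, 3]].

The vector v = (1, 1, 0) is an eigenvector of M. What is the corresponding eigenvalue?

2

Compute Mv: M·(1, 1, 0) = (2, 2, 0).
Since Mv = λv, compare component 1: 2 = λ·1, so λ = 2.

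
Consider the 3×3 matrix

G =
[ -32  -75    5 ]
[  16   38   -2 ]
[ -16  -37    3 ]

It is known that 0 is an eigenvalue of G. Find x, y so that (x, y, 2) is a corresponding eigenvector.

We need (G)v = 0.
G = [[-32, -75, 5], [16, 38, -2], [-16, -37, 3]].
Row 1: (-32)·x + (-75)·y + (5)·2 = 0
Row 2: (16)·x + (38)·y + (-2)·2 = 0
Row 3: (-16)·x + (-37)·y + (3)·2 = 0
Solving gives x = 5, y = -2.
Check: G·(5, -2, 2) = (0, 0, 0) = 0·(5, -2, 2).

5, -2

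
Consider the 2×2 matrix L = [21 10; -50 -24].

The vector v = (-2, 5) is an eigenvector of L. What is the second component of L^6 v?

First find the eigenvalue: Lv = (8, -20) = -4·(-2, 5), so λ = -4.
Then L^6 v = λ^6·v = (-4)^6·(-2, 5) = 4096·(-2, 5) = (-8192, 20480).

20480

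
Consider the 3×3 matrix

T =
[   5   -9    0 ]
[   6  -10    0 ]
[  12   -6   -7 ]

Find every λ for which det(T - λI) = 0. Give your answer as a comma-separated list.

-7, -4, -1

Set up det(sI - T) = 0.
Expanding the 3×3 determinant: p(s) = s^3 + 12s^2 + 39s + 28.
Try s = -1: p(-1) = 0, so -1 is a root.
Factor out (s + 1): p(s) = (s + 1)·(s^2 + 11s + 28).
The quadratic factors as (s + 7)·(s + 4).
Eigenvalues: -7, -4, -1.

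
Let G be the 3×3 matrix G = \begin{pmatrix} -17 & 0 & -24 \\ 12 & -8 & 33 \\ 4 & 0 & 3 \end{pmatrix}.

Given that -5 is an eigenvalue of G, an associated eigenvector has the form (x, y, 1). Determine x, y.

We need (G + 5I)v = 0.
G + 5I = [[-12, 0, -24], [12, -3, 33], [4, 0, 8]].
Row 1: (-12)·x + (0)·y + (-24)·1 = 0
Row 2: (12)·x + (-3)·y + (33)·1 = 0
Row 3: (4)·x + (0)·y + (8)·1 = 0
Solving gives x = -2, y = 3.
Check: G·(-2, 3, 1) = (10, -15, -5) = -5·(-2, 3, 1).

-2, 3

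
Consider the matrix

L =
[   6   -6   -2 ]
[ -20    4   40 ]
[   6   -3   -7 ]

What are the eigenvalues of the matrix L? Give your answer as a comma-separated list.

-6, 4, 5

Compute the characteristic polynomial p(λ) = det(λI - L).
Expanding along the first row, p(λ) = λ^3 - 3λ^2 - 34λ + 120.
Since p(5) = 0, λ = 5 is a root.
Factor out (λ - 5): p(λ) = (λ - 5)·(λ^2 + 2λ - 24).
The quadratic factors as (λ + 6)·(λ - 4).
Eigenvalues: -6, 4, 5.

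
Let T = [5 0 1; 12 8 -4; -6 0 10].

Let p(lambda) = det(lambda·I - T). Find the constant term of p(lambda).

p(lambda) = lambda^3 - 23·lambda^2 + 176·lambda - 448.
The constant term is -448.

-448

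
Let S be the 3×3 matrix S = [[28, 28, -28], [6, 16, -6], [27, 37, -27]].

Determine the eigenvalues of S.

The characteristic polynomial is p(μ) = det(μI - S).
Cofactor expansion gives p(μ) = μ^3 - 17μ^2 + 70μ.
Try μ = 10: p(10) = 0, so 10 is a root.
Dividing by (μ - 10) leaves μ^2 - 7μ.
The quadratic factors as μ·(μ - 7).
Eigenvalues: 0, 7, 10.

0, 7, 10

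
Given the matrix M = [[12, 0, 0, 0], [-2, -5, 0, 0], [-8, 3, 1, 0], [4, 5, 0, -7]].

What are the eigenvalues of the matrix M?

-7, -5, 1, 12

M is lower triangular, so its eigenvalues are the diagonal entries.
Diagonal: 12, -5, 1, -7.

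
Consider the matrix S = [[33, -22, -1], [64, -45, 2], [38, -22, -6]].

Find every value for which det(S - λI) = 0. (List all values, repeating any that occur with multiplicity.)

-12, -5, -1

Compute the characteristic polynomial p(μ) = det(μI - S).
Expanding along the first row, p(μ) = μ^3 + 18μ^2 + 77μ + 60.
Since p(-1) = 0, μ = -1 is a root.
Dividing by (μ + 1) leaves μ^2 + 17μ + 60.
The quadratic factors as (μ + 12)·(μ + 5).
Eigenvalues: -12, -5, -1.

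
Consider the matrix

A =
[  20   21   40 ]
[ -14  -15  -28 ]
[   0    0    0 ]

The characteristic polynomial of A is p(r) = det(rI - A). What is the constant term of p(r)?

p(r) = r^3 - 5r^2 - 6r.
The constant term is 0.

0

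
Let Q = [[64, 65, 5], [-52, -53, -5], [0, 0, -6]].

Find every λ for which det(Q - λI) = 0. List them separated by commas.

-6, -1, 12

The characteristic polynomial is p(s) = det(sI - Q).
Cofactor expansion gives p(s) = s^3 - 5s^2 - 78s - 72.
Since p(-6) = 0, s = -6 is a root.
Dividing by (s + 6) leaves s^2 - 11s - 12.
The quadratic factors as (s + 1)·(s - 12).
Eigenvalues: -6, -1, 12.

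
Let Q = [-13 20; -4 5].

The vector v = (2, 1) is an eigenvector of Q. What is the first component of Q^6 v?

First find the eigenvalue: Qv = (-6, -3) = -3·(2, 1), so λ = -3.
Then Q^6 v = λ^6·v = (-3)^6·(2, 1) = 729·(2, 1) = (1458, 729).

1458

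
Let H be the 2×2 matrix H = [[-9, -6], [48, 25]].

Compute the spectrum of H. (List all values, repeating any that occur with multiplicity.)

7, 9

det(H - tI) = (-9 - t)(25 - t) - (-6)·(48) = t^2 - 16t + 63.
This factors as (t - 7)·(t - 9) = 0.
Eigenvalues: 7, 9.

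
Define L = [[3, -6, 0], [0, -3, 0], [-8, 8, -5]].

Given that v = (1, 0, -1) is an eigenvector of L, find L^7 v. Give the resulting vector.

First find the eigenvalue: Lv = (3, 0, -3) = 3·(1, 0, -1), so λ = 3.
Then L^7 v = λ^7·v = 3^7·(1, 0, -1) = 2187·(1, 0, -1) = (2187, 0, -2187).

(2187, 0, -2187)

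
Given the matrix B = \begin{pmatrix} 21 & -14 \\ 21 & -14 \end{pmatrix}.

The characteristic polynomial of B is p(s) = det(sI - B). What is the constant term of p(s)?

0

p(s) = s^2 - 7s.
The constant term is 0.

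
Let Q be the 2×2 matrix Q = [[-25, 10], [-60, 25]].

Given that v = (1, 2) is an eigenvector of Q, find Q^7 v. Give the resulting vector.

First find the eigenvalue: Qv = (-5, -10) = -5·(1, 2), so λ = -5.
Then Q^7 v = λ^7·v = (-5)^7·(1, 2) = -78125·(1, 2) = (-78125, -156250).

(-78125, -156250)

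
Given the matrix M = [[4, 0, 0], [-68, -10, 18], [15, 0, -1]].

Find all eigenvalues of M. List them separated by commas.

-10, -1, 4

Compute the characteristic polynomial p(λ) = det(λI - M).
Cofactor expansion gives p(λ) = λ^3 + 7λ^2 - 34λ - 40.
Since p(4) = 0, λ = 4 is a root.
Dividing by (λ - 4) leaves λ^2 + 11λ + 10.
The quadratic factors as (λ + 10)·(λ + 1).
Eigenvalues: -10, -1, 4.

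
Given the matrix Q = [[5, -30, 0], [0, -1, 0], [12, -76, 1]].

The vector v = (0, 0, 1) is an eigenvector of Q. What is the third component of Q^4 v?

1

First find the eigenvalue: Qv = (0, 0, 1) = 1·(0, 0, 1), so λ = 1.
Then Q^4 v = λ^4·v = 1^4·(0, 0, 1) = 1·(0, 0, 1) = (0, 0, 1).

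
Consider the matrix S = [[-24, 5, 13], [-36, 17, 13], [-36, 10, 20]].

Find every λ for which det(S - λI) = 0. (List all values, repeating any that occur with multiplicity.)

-6, 7, 12

Compute the characteristic polynomial p(lambda) = det(lambda·I - S).
Expanding the 3×3 determinant: p(lambda) = lambda^3 - 13·lambda^2 - 30·lambda + 504.
Rational-root test: lambda = -6 gives p(-6) = 0.
Dividing by (lambda + 6) leaves lambda^2 - 19·lambda + 84.
The quadratic factors as (lambda - 7)·(lambda - 12).
Eigenvalues: -6, 7, 12.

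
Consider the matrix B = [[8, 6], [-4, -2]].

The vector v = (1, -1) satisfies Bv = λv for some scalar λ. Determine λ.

2

Compute Bv: B·(1, -1) = (2, -2).
Since Bv = λv, compare component 1: 2 = λ·1, so λ = 2.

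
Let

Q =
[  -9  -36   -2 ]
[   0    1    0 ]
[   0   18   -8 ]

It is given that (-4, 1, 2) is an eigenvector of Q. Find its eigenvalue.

Compute Qv: Q·(-4, 1, 2) = (-4, 1, 2).
Since Qv = λv, compare component 1: -4 = λ·-4, so λ = 1.

1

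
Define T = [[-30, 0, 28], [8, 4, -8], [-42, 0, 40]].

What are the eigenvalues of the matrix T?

-2, 4, 12

Set up det(λI - T) = 0.
Expanding the 3×3 determinant: p(λ) = λ^3 - 14λ^2 + 16λ + 96.
Try λ = -2: p(-2) = 0, so -2 is a root.
Dividing by (λ + 2) leaves λ^2 - 16λ + 48.
The quadratic factors as (λ - 4)·(λ - 12).
Eigenvalues: -2, 4, 12.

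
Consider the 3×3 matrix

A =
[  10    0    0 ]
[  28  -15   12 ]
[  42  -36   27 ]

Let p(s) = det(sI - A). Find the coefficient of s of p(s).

p(s) = s^3 - 22s^2 + 147s - 270.
The coefficient of s is 147.

147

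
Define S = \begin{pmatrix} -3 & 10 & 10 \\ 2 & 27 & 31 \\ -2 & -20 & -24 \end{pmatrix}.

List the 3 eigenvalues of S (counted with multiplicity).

Compute the characteristic polynomial p(λ) = det(λI - S).
Expanding the 3×3 determinant: p(λ) = λ^3 - 37λ - 84.
Since p(-4) = 0, λ = -4 is a root.
Dividing by (λ + 4) leaves λ^2 - 4λ - 21.
The quadratic factors as (λ + 3)·(λ - 7).
Eigenvalues: -4, -3, 7.

-4, -3, 7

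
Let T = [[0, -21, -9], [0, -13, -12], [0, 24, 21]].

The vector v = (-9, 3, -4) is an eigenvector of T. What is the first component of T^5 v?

First find the eigenvalue: Tv = (-27, 9, -12) = 3·(-9, 3, -4), so λ = 3.
Then T^5 v = λ^5·v = 3^5·(-9, 3, -4) = 243·(-9, 3, -4) = (-2187, 729, -972).

-2187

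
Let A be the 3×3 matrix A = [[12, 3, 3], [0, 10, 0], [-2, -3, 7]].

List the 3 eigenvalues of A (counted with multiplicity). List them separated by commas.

9, 10, 10

Compute the characteristic polynomial p(μ) = det(μI - A).
Cofactor expansion gives p(μ) = μ^3 - 29μ^2 + 280μ - 900.
Try μ = 9: p(9) = 0, so 9 is a root.
Dividing by (μ - 9) leaves μ^2 - 20μ + 100.
The quadratic factor is (μ - 10)^2.
Eigenvalues: 9, 10, 10.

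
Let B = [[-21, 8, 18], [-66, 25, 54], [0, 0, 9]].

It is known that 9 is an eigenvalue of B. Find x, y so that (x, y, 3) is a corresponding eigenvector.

We need (B - 9I)v = 0.
B - 9I = [[-30, 8, 18], [-66, 16, 54], [0, 0, 0]].
Row 1: (-30)·x + (8)·y + (18)·3 = 0
Row 2: (-66)·x + (16)·y + (54)·3 = 0
Row 3: (0)·x + (0)·y + (0)·3 = 0
Solving gives x = 9, y = 27.
Check: B·(9, 27, 3) = (81, 243, 27) = 9·(9, 27, 3).

9, 27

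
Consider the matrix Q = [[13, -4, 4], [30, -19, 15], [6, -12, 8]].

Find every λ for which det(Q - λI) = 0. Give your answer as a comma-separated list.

Compute the characteristic polynomial p(μ) = det(μI - Q).
Expanding the 3×3 determinant: p(μ) = μ^3 - 2μ^2 - 19μ + 20.
Try μ = 1: p(1) = 0, so 1 is a root.
Dividing by (μ - 1) leaves μ^2 - μ - 20.
The quadratic factors as (μ + 4)·(μ - 5).
Eigenvalues: -4, 1, 5.

-4, 1, 5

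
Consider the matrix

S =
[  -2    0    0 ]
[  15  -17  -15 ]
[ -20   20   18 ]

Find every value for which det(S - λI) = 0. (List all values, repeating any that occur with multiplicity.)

Set up det(lambda·I - S) = 0.
Cofactor expansion gives p(lambda) = lambda^3 + lambda^2 - 8·lambda - 12.
Try lambda = -2: p(-2) = 0, so -2 is a root.
Factor out (lambda + 2): p(lambda) = (lambda + 2)·(lambda^2 - lambda - 6).
The quadratic factors as (lambda + 2)·(lambda - 3).
Eigenvalues: -2, -2, 3.

-2, -2, 3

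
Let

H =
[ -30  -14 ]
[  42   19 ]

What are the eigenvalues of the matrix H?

det(H - lambda·I) = (-30 - lambda)(19 - lambda) - (-14)·(42) = lambda^2 + 11·lambda + 18.
This factors as (lambda + 9)·(lambda + 2) = 0.
Eigenvalues: -9, -2.

-9, -2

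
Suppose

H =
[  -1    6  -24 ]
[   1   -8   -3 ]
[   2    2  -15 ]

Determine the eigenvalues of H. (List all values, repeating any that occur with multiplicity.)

-9, -8, -7

Set up det(tI - H) = 0.
Expanding the 3×3 determinant: p(t) = t^3 + 24t^2 + 191t + 504.
Since p(-9) = 0, t = -9 is a root.
Factor out (t + 9): p(t) = (t + 9)·(t^2 + 15t + 56).
The quadratic factors as (t + 8)·(t + 7).
Eigenvalues: -9, -8, -7.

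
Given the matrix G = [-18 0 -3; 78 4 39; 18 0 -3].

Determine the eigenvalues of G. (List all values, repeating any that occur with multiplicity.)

Set up det(rI - G) = 0.
Expanding the 3×3 determinant: p(r) = r^3 + 17r^2 + 24r - 432.
Since p(4) = 0, r = 4 is a root.
Factor out (r - 4): p(r) = (r - 4)·(r^2 + 21r + 108).
The quadratic factors as (r + 12)·(r + 9).
Eigenvalues: -12, -9, 4.

-12, -9, 4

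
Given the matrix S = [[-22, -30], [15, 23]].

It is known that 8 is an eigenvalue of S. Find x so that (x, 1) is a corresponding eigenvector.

We need (S - 8I)v = 0.
S - 8I = [[-30, -30], [15, 15]].
Row 1: (-30)·x + (-30)·1 = 0
Row 2: (15)·x + (15)·1 = 0
Solving gives x = -1.
Check: S·(-1, 1) = (-8, 8) = 8·(-1, 1).

-1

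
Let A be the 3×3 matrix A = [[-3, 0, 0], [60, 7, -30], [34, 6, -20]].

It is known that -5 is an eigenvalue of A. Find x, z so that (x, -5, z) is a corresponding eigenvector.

We need (A + 5I)v = 0.
A + 5I = [[2, 0, 0], [60, 12, -30], [34, 6, -15]].
Row 1: (2)·x + (0)·-5 + (0)·z = 0
Row 2: (60)·x + (12)·-5 + (-30)·z = 0
Row 3: (34)·x + (6)·-5 + (-15)·z = 0
Solving gives x = 0, z = -2.
Check: A·(0, -5, -2) = (0, 25, 10) = -5·(0, -5, -2).

0, -2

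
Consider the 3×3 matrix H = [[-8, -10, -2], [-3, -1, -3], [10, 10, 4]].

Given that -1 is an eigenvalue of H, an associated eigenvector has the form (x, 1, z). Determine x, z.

-2, 2

We need (H + 1I)v = 0.
H + 1I = [[-7, -10, -2], [-3, 0, -3], [10, 10, 5]].
Row 1: (-7)·x + (-10)·1 + (-2)·z = 0
Row 2: (-3)·x + (0)·1 + (-3)·z = 0
Row 3: (10)·x + (10)·1 + (5)·z = 0
Solving gives x = -2, z = 2.
Check: H·(-2, 1, 2) = (2, -1, -2) = -1·(-2, 1, 2).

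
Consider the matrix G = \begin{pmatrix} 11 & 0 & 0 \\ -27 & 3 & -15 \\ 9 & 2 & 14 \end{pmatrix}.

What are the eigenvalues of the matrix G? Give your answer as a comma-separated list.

8, 9, 11

Set up det(λI - G) = 0.
Expanding along the first row, p(λ) = λ^3 - 28λ^2 + 259λ - 792.
Since p(9) = 0, λ = 9 is a root.
Dividing by (λ - 9) leaves λ^2 - 19λ + 88.
The quadratic factors as (λ - 8)·(λ - 11).
Eigenvalues: 8, 9, 11.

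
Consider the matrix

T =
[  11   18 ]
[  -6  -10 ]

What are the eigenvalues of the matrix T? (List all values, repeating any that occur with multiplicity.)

-1, 2

det(T - rI) = (11 - r)(-10 - r) - (18)·(-6) = r^2 - r - 2.
This factors as (r + 1)·(r - 2) = 0.
Eigenvalues: -1, 2.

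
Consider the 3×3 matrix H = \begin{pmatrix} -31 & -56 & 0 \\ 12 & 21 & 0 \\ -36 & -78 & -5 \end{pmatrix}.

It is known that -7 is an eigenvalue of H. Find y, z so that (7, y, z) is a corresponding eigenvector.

-3, 9

We need (H + 7I)v = 0.
H + 7I = [[-24, -56, 0], [12, 28, 0], [-36, -78, 2]].
Row 1: (-24)·7 + (-56)·y + (0)·z = 0
Row 2: (12)·7 + (28)·y + (0)·z = 0
Row 3: (-36)·7 + (-78)·y + (2)·z = 0
Solving gives y = -3, z = 9.
Check: H·(7, -3, 9) = (-49, 21, -63) = -7·(7, -3, 9).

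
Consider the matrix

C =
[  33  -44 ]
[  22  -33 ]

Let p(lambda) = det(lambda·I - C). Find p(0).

p(0) = det(0·I − C) = det(−C) = (−1)^2·det(C).
det(C) = -121, so p(0) = -121.

-121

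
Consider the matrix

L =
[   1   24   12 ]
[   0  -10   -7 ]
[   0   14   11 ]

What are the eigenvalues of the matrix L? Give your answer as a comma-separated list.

Compute the characteristic polynomial p(t) = det(tI - L).
Expanding along the first row, p(t) = t^3 - 2t^2 - 11t + 12.
Since p(1) = 0, t = 1 is a root.
Factor out (t - 1): p(t) = (t - 1)·(t^2 - t - 12).
The quadratic factors as (t + 3)·(t - 4).
Eigenvalues: -3, 1, 4.

-3, 1, 4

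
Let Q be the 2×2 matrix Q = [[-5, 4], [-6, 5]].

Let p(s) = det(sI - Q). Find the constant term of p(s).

p(s) = s^2 - 1.
The constant term is -1.

-1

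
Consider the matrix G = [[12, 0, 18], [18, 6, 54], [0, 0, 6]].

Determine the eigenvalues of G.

6, 6, 12

Set up det(λI - G) = 0.
Expanding the 3×3 determinant: p(λ) = λ^3 - 24λ^2 + 180λ - 432.
Since p(12) = 0, λ = 12 is a root.
Factor out (λ - 12): p(λ) = (λ - 12)·(λ^2 - 12λ + 36).
The quadratic factor is (λ - 6)^2.
Eigenvalues: 6, 6, 12.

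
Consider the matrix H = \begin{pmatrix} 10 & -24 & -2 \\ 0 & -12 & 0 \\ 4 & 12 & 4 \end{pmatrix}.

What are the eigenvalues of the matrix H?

-12, 6, 8

Set up det(lambda·I - H) = 0.
Expanding along the first row, p(lambda) = lambda^3 - 2·lambda^2 - 120·lambda + 576.
Since p(6) = 0, lambda = 6 is a root.
Dividing by (lambda - 6) leaves lambda^2 + 4·lambda - 96.
The quadratic factors as (lambda + 12)·(lambda - 8).
Eigenvalues: -12, 6, 8.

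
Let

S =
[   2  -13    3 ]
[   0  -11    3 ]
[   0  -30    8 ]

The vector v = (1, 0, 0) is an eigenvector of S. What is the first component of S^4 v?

First find the eigenvalue: Sv = (2, 0, 0) = 2·(1, 0, 0), so λ = 2.
Then S^4 v = λ^4·v = 2^4·(1, 0, 0) = 16·(1, 0, 0) = (16, 0, 0).

16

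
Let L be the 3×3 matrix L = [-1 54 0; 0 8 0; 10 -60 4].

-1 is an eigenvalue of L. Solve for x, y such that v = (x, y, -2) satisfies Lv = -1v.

We need (L + 1I)v = 0.
L + 1I = [[0, 54, 0], [0, 9, 0], [10, -60, 5]].
Row 1: (0)·x + (54)·y + (0)·-2 = 0
Row 2: (0)·x + (9)·y + (0)·-2 = 0
Row 3: (10)·x + (-60)·y + (5)·-2 = 0
Solving gives x = 1, y = 0.
Check: L·(1, 0, -2) = (-1, 0, 2) = -1·(1, 0, -2).

1, 0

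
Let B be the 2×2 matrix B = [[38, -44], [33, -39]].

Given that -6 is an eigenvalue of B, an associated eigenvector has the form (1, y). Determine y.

We need (B + 6I)v = 0.
B + 6I = [[44, -44], [33, -33]].
Row 1: (44)·1 + (-44)·y = 0
Row 2: (33)·1 + (-33)·y = 0
Solving gives y = 1.
Check: B·(1, 1) = (-6, -6) = -6·(1, 1).

1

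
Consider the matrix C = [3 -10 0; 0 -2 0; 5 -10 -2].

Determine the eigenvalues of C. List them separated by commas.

The characteristic polynomial is p(μ) = det(μI - C).
Cofactor expansion gives p(μ) = μ^3 + μ^2 - 8μ - 12.
Since p(3) = 0, μ = 3 is a root.
Factor out (μ - 3): p(μ) = (μ - 3)·(μ^2 + 4μ + 4).
The quadratic factor is (μ + 2)^2.
Eigenvalues: -2, -2, 3.

-2, -2, 3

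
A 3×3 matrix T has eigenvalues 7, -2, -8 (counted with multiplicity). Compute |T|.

det(T) is the product of the eigenvalues: (7) · (-2) · (-8) = 112.

112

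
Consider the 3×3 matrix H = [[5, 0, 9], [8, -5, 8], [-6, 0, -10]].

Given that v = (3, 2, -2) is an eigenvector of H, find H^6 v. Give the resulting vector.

(3, 2, -2)

First find the eigenvalue: Hv = (-3, -2, 2) = -1·(3, 2, -2), so λ = -1.
Then H^6 v = λ^6·v = (-1)^6·(3, 2, -2) = 1·(3, 2, -2) = (3, 2, -2).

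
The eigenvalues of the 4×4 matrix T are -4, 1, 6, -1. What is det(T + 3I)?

If T has eigenvalues -4, 1, 6, -1, then T + 3I has eigenvalues -1, 4, 9, 2.
det(T + 3I) = (-1) · (4) · (9) · (2) = -72.

-72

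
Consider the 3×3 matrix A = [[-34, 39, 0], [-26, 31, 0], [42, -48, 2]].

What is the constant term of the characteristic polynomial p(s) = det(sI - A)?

80

p(0) = det(0·I − A) = det(−A) = (−1)^3·det(A).
det(A) = -80, so p(0) = 80.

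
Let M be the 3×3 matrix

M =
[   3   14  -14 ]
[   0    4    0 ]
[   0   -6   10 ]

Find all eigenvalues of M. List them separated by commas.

Compute the characteristic polynomial p(t) = det(tI - M).
Expanding the 3×3 determinant: p(t) = t^3 - 17t^2 + 82t - 120.
Rational-root test: t = 3 gives p(3) = 0.
Factor out (t - 3): p(t) = (t - 3)·(t^2 - 14t + 40).
The quadratic factors as (t - 4)·(t - 10).
Eigenvalues: 3, 4, 10.

3, 4, 10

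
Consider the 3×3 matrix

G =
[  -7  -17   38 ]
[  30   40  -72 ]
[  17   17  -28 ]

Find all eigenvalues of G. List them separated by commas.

Set up det(μI - G) = 0.
Expanding along the first row, p(μ) = μ^3 - 5μ^2 - 116μ + 660.
Since p(10) = 0, μ = 10 is a root.
Dividing by (μ - 10) leaves μ^2 + 5μ - 66.
The quadratic factors as (μ + 11)·(μ - 6).
Eigenvalues: -11, 6, 10.

-11, 6, 10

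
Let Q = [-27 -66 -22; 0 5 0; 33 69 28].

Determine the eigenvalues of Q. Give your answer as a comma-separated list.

Set up det(sI - Q) = 0.
Expanding the 3×3 determinant: p(s) = s^3 - 6s^2 - 25s + 150.
Since p(-5) = 0, s = -5 is a root.
Factor out (s + 5): p(s) = (s + 5)·(s^2 - 11s + 30).
The quadratic factors as (s - 5)·(s - 6).
Eigenvalues: -5, 5, 6.

-5, 5, 6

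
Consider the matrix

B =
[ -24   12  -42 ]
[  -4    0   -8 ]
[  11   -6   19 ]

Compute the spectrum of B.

-3, -2, 0

Compute the characteristic polynomial p(λ) = det(λI - B).
Cofactor expansion gives p(λ) = λ^3 + 5λ^2 + 6λ.
Try λ = -2: p(-2) = 0, so -2 is a root.
Factor out (λ + 2): p(λ) = (λ + 2)·(λ^2 + 3λ).
The quadratic factors as (λ + 3)·λ.
Eigenvalues: -3, -2, 0.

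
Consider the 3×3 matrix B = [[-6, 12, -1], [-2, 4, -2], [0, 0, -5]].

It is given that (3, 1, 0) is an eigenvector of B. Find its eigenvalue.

Compute Bv: B·(3, 1, 0) = (-6, -2, 0).
Since Bv = λv, compare component 1: -6 = λ·3, so λ = -2.

-2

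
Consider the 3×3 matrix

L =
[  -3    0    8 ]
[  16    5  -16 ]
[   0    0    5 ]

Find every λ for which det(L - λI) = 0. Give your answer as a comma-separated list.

-3, 5, 5

Compute the characteristic polynomial p(λ) = det(λI - L).
Cofactor expansion gives p(λ) = λ^3 - 7λ^2 - 5λ + 75.
Since p(5) = 0, λ = 5 is a root.
Dividing by (λ - 5) leaves λ^2 - 2λ - 15.
The quadratic factors as (λ + 3)·(λ - 5).
Eigenvalues: -3, 5, 5.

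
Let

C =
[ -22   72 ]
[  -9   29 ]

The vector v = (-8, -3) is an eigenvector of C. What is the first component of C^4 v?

-5000

First find the eigenvalue: Cv = (-40, -15) = 5·(-8, -3), so λ = 5.
Then C^4 v = λ^4·v = 5^4·(-8, -3) = 625·(-8, -3) = (-5000, -1875).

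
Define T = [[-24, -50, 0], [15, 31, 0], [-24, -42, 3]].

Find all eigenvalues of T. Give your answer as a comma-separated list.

1, 3, 6

Set up det(tI - T) = 0.
Cofactor expansion gives p(t) = t^3 - 10t^2 + 27t - 18.
Try t = 6: p(6) = 0, so 6 is a root.
Factor out (t - 6): p(t) = (t - 6)·(t^2 - 4t + 3).
The quadratic factors as (t - 1)·(t - 3).
Eigenvalues: 1, 3, 6.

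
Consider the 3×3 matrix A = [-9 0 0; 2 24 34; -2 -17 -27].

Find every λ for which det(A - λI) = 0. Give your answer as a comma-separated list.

-10, -9, 7

The characteristic polynomial is p(t) = det(tI - A).
Cofactor expansion gives p(t) = t^3 + 12t^2 - 43t - 630.
Try t = -10: p(-10) = 0, so -10 is a root.
Dividing by (t + 10) leaves t^2 + 2t - 63.
The quadratic factors as (t + 9)·(t - 7).
Eigenvalues: -10, -9, 7.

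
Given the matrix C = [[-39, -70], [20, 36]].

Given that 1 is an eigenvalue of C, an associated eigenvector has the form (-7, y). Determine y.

4

We need (C - 1I)v = 0.
C - 1I = [[-40, -70], [20, 35]].
Row 1: (-40)·-7 + (-70)·y = 0
Row 2: (20)·-7 + (35)·y = 0
Solving gives y = 4.
Check: C·(-7, 4) = (-7, 4) = 1·(-7, 4).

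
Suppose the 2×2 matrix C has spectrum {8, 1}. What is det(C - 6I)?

-10

If C has eigenvalues 8, 1, then C - 6I has eigenvalues 2, -5.
det(C - 6I) = (2) · (-5) = -10.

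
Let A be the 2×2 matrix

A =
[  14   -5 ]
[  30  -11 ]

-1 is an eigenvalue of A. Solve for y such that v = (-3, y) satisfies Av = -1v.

We need (A + 1I)v = 0.
A + 1I = [[15, -5], [30, -10]].
Row 1: (15)·-3 + (-5)·y = 0
Row 2: (30)·-3 + (-10)·y = 0
Solving gives y = -9.
Check: A·(-3, -9) = (3, 9) = -1·(-3, -9).

-9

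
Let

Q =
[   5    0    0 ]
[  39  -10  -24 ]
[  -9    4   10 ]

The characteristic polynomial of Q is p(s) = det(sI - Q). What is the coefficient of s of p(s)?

-4

p(s) = s^3 - 5s^2 - 4s + 20.
The coefficient of s is -4.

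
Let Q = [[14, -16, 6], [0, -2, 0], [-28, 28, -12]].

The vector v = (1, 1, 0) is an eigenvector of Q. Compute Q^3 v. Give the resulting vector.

(-8, -8, 0)

First find the eigenvalue: Qv = (-2, -2, 0) = -2·(1, 1, 0), so λ = -2.
Then Q^3 v = λ^3·v = (-2)^3·(1, 1, 0) = -8·(1, 1, 0) = (-8, -8, 0).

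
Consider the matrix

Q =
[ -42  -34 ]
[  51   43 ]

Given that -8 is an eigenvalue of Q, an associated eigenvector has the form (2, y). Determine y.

We need (Q + 8I)v = 0.
Q + 8I = [[-34, -34], [51, 51]].
Row 1: (-34)·2 + (-34)·y = 0
Row 2: (51)·2 + (51)·y = 0
Solving gives y = -2.
Check: Q·(2, -2) = (-16, 16) = -8·(2, -2).

-2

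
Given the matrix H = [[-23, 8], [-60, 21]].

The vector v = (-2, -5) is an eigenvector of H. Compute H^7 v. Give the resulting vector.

First find the eigenvalue: Hv = (6, 15) = -3·(-2, -5), so λ = -3.
Then H^7 v = λ^7·v = (-3)^7·(-2, -5) = -2187·(-2, -5) = (4374, 10935).

(4374, 10935)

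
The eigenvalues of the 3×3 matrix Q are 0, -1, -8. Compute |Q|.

0

det(Q) is the product of the eigenvalues: (0) · (-1) · (-8) = 0.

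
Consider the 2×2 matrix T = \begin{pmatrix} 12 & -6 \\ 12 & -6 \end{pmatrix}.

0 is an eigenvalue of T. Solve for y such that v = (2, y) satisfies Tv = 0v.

4

We need (T)v = 0.
T = [[12, -6], [12, -6]].
Row 1: (12)·2 + (-6)·y = 0
Row 2: (12)·2 + (-6)·y = 0
Solving gives y = 4.
Check: T·(2, 4) = (0, 0) = 0·(2, 4).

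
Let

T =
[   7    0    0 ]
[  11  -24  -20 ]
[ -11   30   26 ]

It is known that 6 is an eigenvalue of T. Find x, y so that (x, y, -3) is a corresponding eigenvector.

0, 2

We need (T - 6I)v = 0.
T - 6I = [[1, 0, 0], [11, -30, -20], [-11, 30, 20]].
Row 1: (1)·x + (0)·y + (0)·-3 = 0
Row 2: (11)·x + (-30)·y + (-20)·-3 = 0
Row 3: (-11)·x + (30)·y + (20)·-3 = 0
Solving gives x = 0, y = 2.
Check: T·(0, 2, -3) = (0, 12, -18) = 6·(0, 2, -3).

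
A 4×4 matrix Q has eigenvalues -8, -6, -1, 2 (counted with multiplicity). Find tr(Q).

trace(Q) is the sum of the eigenvalues: (-8) + (-6) + (-1) + (2) = -13.

-13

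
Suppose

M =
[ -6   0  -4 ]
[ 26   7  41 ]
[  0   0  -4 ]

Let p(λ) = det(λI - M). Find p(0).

p(0) = det(0·I − M) = det(−M) = (−1)^3·det(M).
det(M) = 168, so p(0) = -168.

-168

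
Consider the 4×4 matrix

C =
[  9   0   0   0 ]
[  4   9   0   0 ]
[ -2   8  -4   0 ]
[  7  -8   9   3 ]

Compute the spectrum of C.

C is lower triangular, so its eigenvalues are the diagonal entries.
Diagonal: 9, 9, -4, 3.

-4, 3, 9, 9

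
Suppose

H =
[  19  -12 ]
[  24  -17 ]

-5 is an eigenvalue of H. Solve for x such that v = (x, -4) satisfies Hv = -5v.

We need (H + 5I)v = 0.
H + 5I = [[24, -12], [24, -12]].
Row 1: (24)·x + (-12)·-4 = 0
Row 2: (24)·x + (-12)·-4 = 0
Solving gives x = -2.
Check: H·(-2, -4) = (10, 20) = -5·(-2, -4).

-2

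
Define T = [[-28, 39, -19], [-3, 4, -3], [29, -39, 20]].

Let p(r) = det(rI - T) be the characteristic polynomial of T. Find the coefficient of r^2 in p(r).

4

The coefficient of r^2 of det(rI - T) is −trace(T).
trace(T) = (-28) + (4) + (20) = -4, so the coefficient is 4.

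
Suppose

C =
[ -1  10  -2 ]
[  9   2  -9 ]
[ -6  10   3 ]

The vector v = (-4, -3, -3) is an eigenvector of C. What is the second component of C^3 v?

First find the eigenvalue: Cv = (-20, -15, -15) = 5·(-4, -3, -3), so λ = 5.
Then C^3 v = λ^3·v = 5^3·(-4, -3, -3) = 125·(-4, -3, -3) = (-500, -375, -375).

-375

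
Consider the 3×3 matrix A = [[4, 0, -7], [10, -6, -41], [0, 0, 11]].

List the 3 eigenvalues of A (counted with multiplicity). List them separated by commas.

-6, 4, 11

Compute the characteristic polynomial p(t) = det(tI - A).
Expanding the 3×3 determinant: p(t) = t^3 - 9t^2 - 46t + 264.
Try t = -6: p(-6) = 0, so -6 is a root.
Factor out (t + 6): p(t) = (t + 6)·(t^2 - 15t + 44).
The quadratic factors as (t - 4)·(t - 11).
Eigenvalues: -6, 4, 11.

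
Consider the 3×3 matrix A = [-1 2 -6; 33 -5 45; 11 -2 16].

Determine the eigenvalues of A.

-1, 1, 10

The characteristic polynomial is p(t) = det(tI - A).
Cofactor expansion gives p(t) = t^3 - 10t^2 - t + 10.
Rational-root test: t = -1 gives p(-1) = 0.
Dividing by (t + 1) leaves t^2 - 11t + 10.
The quadratic factors as (t - 1)·(t - 10).
Eigenvalues: -1, 1, 10.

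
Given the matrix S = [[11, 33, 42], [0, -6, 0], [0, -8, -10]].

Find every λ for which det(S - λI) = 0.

-10, -6, 11

Set up det(μI - S) = 0.
Cofactor expansion gives p(μ) = μ^3 + 5μ^2 - 116μ - 660.
Try μ = -6: p(-6) = 0, so -6 is a root.
Dividing by (μ + 6) leaves μ^2 - μ - 110.
The quadratic factors as (μ + 10)·(μ - 11).
Eigenvalues: -10, -6, 11.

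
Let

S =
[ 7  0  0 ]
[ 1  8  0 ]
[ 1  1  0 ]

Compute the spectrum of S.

S is lower triangular, so its eigenvalues are the diagonal entries.
Diagonal: 7, 8, 0.

0, 7, 8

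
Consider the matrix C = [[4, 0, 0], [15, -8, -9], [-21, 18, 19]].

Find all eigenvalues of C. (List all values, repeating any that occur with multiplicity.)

The characteristic polynomial is p(r) = det(rI - C).
Cofactor expansion gives p(r) = r^3 - 15r^2 + 54r - 40.
Try r = 1: p(1) = 0, so 1 is a root.
Dividing by (r - 1) leaves r^2 - 14r + 40.
The quadratic factors as (r - 4)·(r - 10).
Eigenvalues: 1, 4, 10.

1, 4, 10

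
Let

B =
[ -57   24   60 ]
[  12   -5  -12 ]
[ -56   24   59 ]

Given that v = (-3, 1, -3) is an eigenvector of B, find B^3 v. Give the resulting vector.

(375, -125, 375)

First find the eigenvalue: Bv = (15, -5, 15) = -5·(-3, 1, -3), so λ = -5.
Then B^3 v = λ^3·v = (-5)^3·(-3, 1, -3) = -125·(-3, 1, -3) = (375, -125, 375).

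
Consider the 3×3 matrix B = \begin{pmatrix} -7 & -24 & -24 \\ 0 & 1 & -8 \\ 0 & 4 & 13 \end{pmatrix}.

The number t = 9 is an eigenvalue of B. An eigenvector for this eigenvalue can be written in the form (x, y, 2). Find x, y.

We need (B - 9I)v = 0.
B - 9I = [[-16, -24, -24], [0, -8, -8], [0, 4, 4]].
Row 1: (-16)·x + (-24)·y + (-24)·2 = 0
Row 2: (0)·x + (-8)·y + (-8)·2 = 0
Row 3: (0)·x + (4)·y + (4)·2 = 0
Solving gives x = 0, y = -2.
Check: B·(0, -2, 2) = (0, -18, 18) = 9·(0, -2, 2).

0, -2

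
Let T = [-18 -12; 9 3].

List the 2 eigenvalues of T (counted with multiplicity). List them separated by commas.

-9, -6

det(T - μI) = (-18 - μ)(3 - μ) - (-12)·(9) = μ^2 + 15μ + 54.
This factors as (μ + 9)·(μ + 6) = 0.
Eigenvalues: -9, -6.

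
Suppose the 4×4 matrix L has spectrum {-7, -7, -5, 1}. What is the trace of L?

trace(L) is the sum of the eigenvalues: (-7) + (-7) + (-5) + (1) = -18.

-18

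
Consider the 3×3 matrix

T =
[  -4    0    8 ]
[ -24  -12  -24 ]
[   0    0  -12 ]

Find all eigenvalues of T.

-12, -12, -4

The characteristic polynomial is p(s) = det(sI - T).
Cofactor expansion gives p(s) = s^3 + 28s^2 + 240s + 576.
Rational-root test: s = -4 gives p(-4) = 0.
Factor out (s + 4): p(s) = (s + 4)·(s^2 + 24s + 144).
The quadratic factor is (s + 12)^2.
Eigenvalues: -12, -12, -4.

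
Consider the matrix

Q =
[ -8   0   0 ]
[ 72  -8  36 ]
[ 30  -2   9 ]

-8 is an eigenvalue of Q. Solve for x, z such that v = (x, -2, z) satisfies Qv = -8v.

1, -2

We need (Q + 8I)v = 0.
Q + 8I = [[0, 0, 0], [72, 0, 36], [30, -2, 17]].
Row 1: (0)·x + (0)·-2 + (0)·z = 0
Row 2: (72)·x + (0)·-2 + (36)·z = 0
Row 3: (30)·x + (-2)·-2 + (17)·z = 0
Solving gives x = 1, z = -2.
Check: Q·(1, -2, -2) = (-8, 16, 16) = -8·(1, -2, -2).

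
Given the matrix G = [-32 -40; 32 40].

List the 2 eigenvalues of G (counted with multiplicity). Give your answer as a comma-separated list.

det(G - λI) = (-32 - λ)(40 - λ) - (-40)·(32) = λ^2 - 8λ.
This factors as λ·(λ - 8) = 0.
Eigenvalues: 0, 8.

0, 8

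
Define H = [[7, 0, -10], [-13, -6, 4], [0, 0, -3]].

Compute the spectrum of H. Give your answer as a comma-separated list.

The characteristic polynomial is p(λ) = det(λI - H).
Cofactor expansion gives p(λ) = λ^3 + 2λ^2 - 45λ - 126.
Rational-root test: λ = -3 gives p(-3) = 0.
Dividing by (λ + 3) leaves λ^2 - λ - 42.
The quadratic factors as (λ + 6)·(λ - 7).
Eigenvalues: -6, -3, 7.

-6, -3, 7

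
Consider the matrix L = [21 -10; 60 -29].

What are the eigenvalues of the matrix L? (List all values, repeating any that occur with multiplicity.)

-9, 1

det(L - tI) = (21 - t)(-29 - t) - (-10)·(60) = t^2 + 8t - 9.
This factors as (t + 9)·(t - 1) = 0.
Eigenvalues: -9, 1.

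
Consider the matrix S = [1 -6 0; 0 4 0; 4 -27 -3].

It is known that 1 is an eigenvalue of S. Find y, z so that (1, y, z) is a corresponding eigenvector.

0, 1

We need (S - 1I)v = 0.
S - 1I = [[0, -6, 0], [0, 3, 0], [4, -27, -4]].
Row 1: (0)·1 + (-6)·y + (0)·z = 0
Row 2: (0)·1 + (3)·y + (0)·z = 0
Row 3: (4)·1 + (-27)·y + (-4)·z = 0
Solving gives y = 0, z = 1.
Check: S·(1, 0, 1) = (1, 0, 1) = 1·(1, 0, 1).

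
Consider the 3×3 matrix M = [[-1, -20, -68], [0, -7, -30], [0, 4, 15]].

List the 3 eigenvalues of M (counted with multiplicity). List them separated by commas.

-1, 3, 5

Compute the characteristic polynomial p(μ) = det(μI - M).
Cofactor expansion gives p(μ) = μ^3 - 7μ^2 + 7μ + 15.
Since p(5) = 0, μ = 5 is a root.
Dividing by (μ - 5) leaves μ^2 - 2μ - 3.
The quadratic factors as (μ + 1)·(μ - 3).
Eigenvalues: -1, 3, 5.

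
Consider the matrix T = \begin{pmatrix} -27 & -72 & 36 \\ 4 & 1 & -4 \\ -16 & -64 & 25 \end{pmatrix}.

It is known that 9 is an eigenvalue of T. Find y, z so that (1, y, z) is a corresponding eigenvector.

We need (T - 9I)v = 0.
T - 9I = [[-36, -72, 36], [4, -8, -4], [-16, -64, 16]].
Row 1: (-36)·1 + (-72)·y + (36)·z = 0
Row 2: (4)·1 + (-8)·y + (-4)·z = 0
Row 3: (-16)·1 + (-64)·y + (16)·z = 0
Solving gives y = 0, z = 1.
Check: T·(1, 0, 1) = (9, 0, 9) = 9·(1, 0, 1).

0, 1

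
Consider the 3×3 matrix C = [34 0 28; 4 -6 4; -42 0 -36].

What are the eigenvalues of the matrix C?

Compute the characteristic polynomial p(lambda) = det(lambda·I - C).
Cofactor expansion gives p(lambda) = lambda^3 + 8·lambda^2 - 36·lambda - 288.
Since p(-6) = 0, lambda = -6 is a root.
Dividing by (lambda + 6) leaves lambda^2 + 2·lambda - 48.
The quadratic factors as (lambda + 8)·(lambda - 6).
Eigenvalues: -8, -6, 6.

-8, -6, 6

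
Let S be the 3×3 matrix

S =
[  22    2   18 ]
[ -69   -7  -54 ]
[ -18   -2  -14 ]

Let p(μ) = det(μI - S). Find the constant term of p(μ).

p(μ) = μ^3 - μ^2 - 10μ - 8.
The constant term is -8.

-8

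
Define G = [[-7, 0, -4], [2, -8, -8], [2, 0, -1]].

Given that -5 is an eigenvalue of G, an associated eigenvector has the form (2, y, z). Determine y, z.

We need (G + 5I)v = 0.
G + 5I = [[-2, 0, -4], [2, -3, -8], [2, 0, 4]].
Row 1: (-2)·2 + (0)·y + (-4)·z = 0
Row 2: (2)·2 + (-3)·y + (-8)·z = 0
Row 3: (2)·2 + (0)·y + (4)·z = 0
Solving gives y = 4, z = -1.
Check: G·(2, 4, -1) = (-10, -20, 5) = -5·(2, 4, -1).

4, -1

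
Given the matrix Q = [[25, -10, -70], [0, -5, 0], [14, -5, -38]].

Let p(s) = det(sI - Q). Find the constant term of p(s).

p(s) = s^3 + 18s^2 + 95s + 150.
The constant term is 150.

150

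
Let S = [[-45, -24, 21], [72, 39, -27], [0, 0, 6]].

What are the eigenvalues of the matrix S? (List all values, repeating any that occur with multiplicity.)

Set up det(λI - S) = 0.
Expanding along the first row, p(λ) = λ^3 - 63λ + 162.
Since p(6) = 0, λ = 6 is a root.
Dividing by (λ - 6) leaves λ^2 + 6λ - 27.
The quadratic factors as (λ + 9)·(λ - 3).
Eigenvalues: -9, 3, 6.

-9, 3, 6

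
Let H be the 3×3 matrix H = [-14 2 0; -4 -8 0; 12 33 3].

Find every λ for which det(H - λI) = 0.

Set up det(tI - H) = 0.
Cofactor expansion gives p(t) = t^3 + 19t^2 + 54t - 360.
Try t = 3: p(3) = 0, so 3 is a root.
Dividing by (t - 3) leaves t^2 + 22t + 120.
The quadratic factors as (t + 12)·(t + 10).
Eigenvalues: -12, -10, 3.

-12, -10, 3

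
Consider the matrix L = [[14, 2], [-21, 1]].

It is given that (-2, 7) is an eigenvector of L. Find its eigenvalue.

Compute Lv: L·(-2, 7) = (-14, 49).
Since Lv = λv, compare component 1: -14 = λ·-2, so λ = 7.

7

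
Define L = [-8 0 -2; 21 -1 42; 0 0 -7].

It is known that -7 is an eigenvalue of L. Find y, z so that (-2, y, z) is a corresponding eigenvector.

We need (L + 7I)v = 0.
L + 7I = [[-1, 0, -2], [21, 6, 42], [0, 0, 0]].
Row 1: (-1)·-2 + (0)·y + (-2)·z = 0
Row 2: (21)·-2 + (6)·y + (42)·z = 0
Row 3: (0)·-2 + (0)·y + (0)·z = 0
Solving gives y = 0, z = 1.
Check: L·(-2, 0, 1) = (14, 0, -7) = -7·(-2, 0, 1).

0, 1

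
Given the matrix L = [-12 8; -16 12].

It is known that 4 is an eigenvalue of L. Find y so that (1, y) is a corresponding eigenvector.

We need (L - 4I)v = 0.
L - 4I = [[-16, 8], [-16, 8]].
Row 1: (-16)·1 + (8)·y = 0
Row 2: (-16)·1 + (8)·y = 0
Solving gives y = 2.
Check: L·(1, 2) = (4, 8) = 4·(1, 2).

2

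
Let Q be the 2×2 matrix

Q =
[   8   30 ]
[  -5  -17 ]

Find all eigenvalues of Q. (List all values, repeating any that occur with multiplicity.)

-7, -2

det(Q - μI) = (8 - μ)(-17 - μ) - (30)·(-5) = μ^2 + 9μ + 14.
This factors as (μ + 7)·(μ + 2) = 0.
Eigenvalues: -7, -2.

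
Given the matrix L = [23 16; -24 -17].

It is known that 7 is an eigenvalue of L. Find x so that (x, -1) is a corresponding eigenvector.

1

We need (L - 7I)v = 0.
L - 7I = [[16, 16], [-24, -24]].
Row 1: (16)·x + (16)·-1 = 0
Row 2: (-24)·x + (-24)·-1 = 0
Solving gives x = 1.
Check: L·(1, -1) = (7, -7) = 7·(1, -1).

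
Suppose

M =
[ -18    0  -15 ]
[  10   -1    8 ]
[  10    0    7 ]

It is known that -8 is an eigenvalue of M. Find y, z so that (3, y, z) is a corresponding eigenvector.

We need (M + 8I)v = 0.
M + 8I = [[-10, 0, -15], [10, 7, 8], [10, 0, 15]].
Row 1: (-10)·3 + (0)·y + (-15)·z = 0
Row 2: (10)·3 + (7)·y + (8)·z = 0
Row 3: (10)·3 + (0)·y + (15)·z = 0
Solving gives y = -2, z = -2.
Check: M·(3, -2, -2) = (-24, 16, 16) = -8·(3, -2, -2).

-2, -2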